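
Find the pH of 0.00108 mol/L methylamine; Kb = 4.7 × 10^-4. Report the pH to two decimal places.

CH3NH2 + H2O ⇌ CH3NH3+ + OH-
From the ICE table, Kb = [OH-]²/(0.00108 − [OH-]) = 4.7 × 10^-4.
Here C₀/Kb ≈ 2.3, so the small-[OH-] approximation fails. Use the quadratic:
[OH-] = [−0.00047 + √(0.00047² + 2.03e-06)]/2 = 5.15 × 10^-4 M
pOH = −log(5.15 × 10^-4) = 3.29; pH = 14.00 − 3.29 = 10.71

pH = 10.71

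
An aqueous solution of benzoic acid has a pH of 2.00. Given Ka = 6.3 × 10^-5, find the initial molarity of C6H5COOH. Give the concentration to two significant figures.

C₀ = 1.6 M

[H+] = 10^(-2.00) = 1.00 × 10^-2 M = x
Ka = x²/(C₀ − x) ⇒ C₀ = x + x²/Ka
C₀ = 1.00 × 10^-2 + (1.00 × 10^-2)²/(6.3 × 10^-5) = 1.60 M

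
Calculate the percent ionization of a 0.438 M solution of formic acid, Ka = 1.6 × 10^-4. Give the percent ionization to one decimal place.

HCOOH ⇌ HCOO- + H+; let x = [H+] at equilibrium.
x ≈ √(Ka·C₀) = √(1.6 × 10^-4 × 0.438) = 8.37 × 10^-3 M
% ionization = x/C₀ × 100% = 8.37 × 10^-3/0.438 × 100% = 1.9%

1.9%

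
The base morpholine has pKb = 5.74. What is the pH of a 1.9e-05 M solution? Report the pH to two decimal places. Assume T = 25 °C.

C4H8ONH + H2O ⇌ C4H8ONH2+ + OH-
Kb = 10^(−5.74) = 1.82 × 10^-6
Kb = [OH-]²/(1.9e-05 − [OH-]) = 1.82 × 10^-6
[OH-] is not negligible relative to C₀; solve [OH-]² + 1.82e-06·[OH-] − 3.46e-11 = 0.
[OH-] = [−1.82e-06 + √(1.82e-06² + 1.38e-10)]/2 = 5.04 × 10^-6 M
pOH = 5.30, so pH = 14.00 − pOH = 8.70

pH = 8.70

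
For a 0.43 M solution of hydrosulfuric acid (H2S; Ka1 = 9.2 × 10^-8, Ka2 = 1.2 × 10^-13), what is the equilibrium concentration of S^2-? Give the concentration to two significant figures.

1.2 × 10^-13 M

First ionization gives [H+] ≈ [HS-] = 1.99 × 10^-4 M.
Second step: Ka2 = [H+][S^2-]/[HS-] ≈ [S^2-] (since [H+] ≈ [HS-]).
So [S^2-] ≈ Ka2.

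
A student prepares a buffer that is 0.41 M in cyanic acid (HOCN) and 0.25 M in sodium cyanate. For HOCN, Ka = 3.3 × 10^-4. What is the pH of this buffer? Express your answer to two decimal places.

pKa = −log(3.3 × 10^-4) = 3.481
Henderson–Hasselbalch: pH = pKa + log([OCN-]/[HOCN]) = 3.481 + log(0.25/0.41)
pH = 3.481 + (-0.215) = 3.27

pH = 3.27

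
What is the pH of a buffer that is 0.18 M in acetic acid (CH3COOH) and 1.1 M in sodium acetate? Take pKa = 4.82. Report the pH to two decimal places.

pH = pKa + log([A⁻]/[HA]) = 4.82 + log(1.1/0.18)
pH = 4.82 + (+0.786) = 5.61

pH = 5.61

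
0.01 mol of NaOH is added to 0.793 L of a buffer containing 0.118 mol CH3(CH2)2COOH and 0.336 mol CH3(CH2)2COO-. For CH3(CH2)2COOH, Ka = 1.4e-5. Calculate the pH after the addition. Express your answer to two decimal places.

OH- converts CH3(CH2)2COOH to CH3(CH2)2COO-: CH3(CH2)2COOH → 0.108 mol, CH3(CH2)2COO- → 0.346 mol.
pKa = −log(1.4 × 10^-5) = 4.854
pH = pKa + log([A⁻]/[HA]) = 4.854 + log(0.346/0.108) = 4.854 +0.506

pH = 5.36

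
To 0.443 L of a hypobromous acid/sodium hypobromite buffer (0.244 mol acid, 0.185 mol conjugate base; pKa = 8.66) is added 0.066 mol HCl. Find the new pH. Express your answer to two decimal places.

pH = 8.24

Added H+ converts OBr- to HOBr: HOBr → 0.31 mol, OBr- → 0.119 mol.
pH = pKa + log([A⁻]/[HA]) = 8.66 + log(0.119/0.31) = 8.66 -0.416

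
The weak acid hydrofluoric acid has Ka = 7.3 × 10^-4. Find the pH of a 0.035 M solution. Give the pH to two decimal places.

HF ⇌ F- + H+
From the ICE table, Ka = [H+]²/(0.035 − [H+]) = 7.3 × 10^-4.
[H+] is not negligible relative to C₀; solve [H+]² + 0.00073·[H+] − 2.56e-05 = 0.
[H+] = (−Ka + √(Ka² + 4·Ka·C₀))/2 = 4.70 × 10^-3 M
pH = −log(4.70 × 10^-3) = 2.33

pH = 2.33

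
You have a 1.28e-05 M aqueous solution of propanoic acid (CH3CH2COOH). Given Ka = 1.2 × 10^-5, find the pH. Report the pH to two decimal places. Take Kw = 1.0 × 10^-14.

pH = 5.11

CH3CH2COOH ⇌ CH3CH2COO- + H+
Let x = [H+] at equilibrium. Ka = x²/(1.28e-05 − x).
The 5% rule fails; solving x² + Ka·x − Ka·C₀ = 0 exactly:
x = (−Ka + √(Ka² + 4·Ka·C₀))/2 = 7.77 × 10^-6 M
pH = −log(7.77 × 10^-6) = 5.11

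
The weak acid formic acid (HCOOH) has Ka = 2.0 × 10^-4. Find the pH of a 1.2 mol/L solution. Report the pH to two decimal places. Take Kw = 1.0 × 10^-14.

HCOOH ⇌ HCOO- + H+
Let x = [H+] at equilibrium. Ka = x²/(1.2 − x).
Assume x ≪ 1.2: x ≈ √(2.0 × 10^-4 × 1.2) = 1.55 × 10^-2 M
Check: 1.3% ionized — well under 5%, approximation valid.
pH = −log(1.55 × 10^-2) = 1.81

pH = 1.81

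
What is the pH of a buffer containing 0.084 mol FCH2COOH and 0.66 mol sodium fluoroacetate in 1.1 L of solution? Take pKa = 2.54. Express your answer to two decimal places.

Henderson–Hasselbalch: pH = pKa + log([FCH2COO-]/[FCH2COOH]) = 2.54 + log(0.66/0.084)
pH = 2.54 + (+0.895) = 3.44

pH = 3.44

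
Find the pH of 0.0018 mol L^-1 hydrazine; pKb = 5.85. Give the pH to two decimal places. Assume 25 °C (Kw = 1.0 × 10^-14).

N2H4 + H2O ⇌ N2H5+ + OH-
Kb = 10^(−5.85) = 1.41 × 10^-6
Kb = [OH-]²/(0.0018 − [OH-]) = 1.41 × 10^-6
Assume [OH-] ≪ 0.0018: [OH-] ≈ √(1.41 × 10^-6 × 0.0018) = 5.04 × 10^-5 M
pOH = −log(5.04 × 10^-5) = 4.30; pH = 14.00 − 4.30 = 9.70

pH = 9.70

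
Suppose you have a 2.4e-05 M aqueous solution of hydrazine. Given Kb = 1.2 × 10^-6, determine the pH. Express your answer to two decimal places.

pH = 8.68

N2H4 + H2O ⇌ N2H5+ + OH-
Kb = [OH-]²/(2.4e-05 − [OH-]) = 1.2 × 10^-6
Here C₀/Kb ≈ 20, so the small-[OH-] approximation fails. Use the quadratic:
[OH-] = (−Kb + √(Kb² + 4·Kb·C₀))/2 = 4.80 × 10^-6 M
pOH = 5.32, so pH = 14.00 − pOH = 8.68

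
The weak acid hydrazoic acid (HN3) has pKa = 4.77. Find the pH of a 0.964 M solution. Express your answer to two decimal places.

pH = 2.39

HN3 ⇌ N3- + H+
Ka = 10^(−4.77) = 1.70 × 10^-5
From the ICE table, Ka = [H+]²/(0.964 − [H+]) = 1.70 × 10^-5.
Since Ka ≪ C₀, [H+] ≈ √(Ka·C₀) = 4.05 × 10^-3 M.
pH = −log[H+] = −log(4.05 × 10^-3) = 2.39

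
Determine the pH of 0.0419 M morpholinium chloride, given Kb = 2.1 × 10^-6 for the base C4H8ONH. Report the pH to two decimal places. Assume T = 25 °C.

pH = 4.85

C4H8ONH2+ is the conjugate acid of the weak base C4H8ONH.
Ka = Kw/Kb = 1.0×10^-14 / 2.1 × 10^-6 = 4.76 × 10^-9
From the ICE table, Ka = [H+]²/(0.0419 − [H+]) = 4.76 × 10^-9.
Neglecting [H+] in the denominator: [H+] = √(4.76 × 10^-9 × 0.0419) = 1.41 × 10^-5 M
Check: 0.034% ionized — well under 5%, approximation valid.
pH = −log(1.41 × 10^-5) = 4.85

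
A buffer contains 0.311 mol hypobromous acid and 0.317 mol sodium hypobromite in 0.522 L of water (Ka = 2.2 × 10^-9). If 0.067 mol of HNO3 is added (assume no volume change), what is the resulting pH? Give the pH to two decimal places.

After neutralization: n(HOBr) = 0.378 mol, n(OBr-) = 0.25 mol.
pKa = −log(2.2 × 10^-9) = 8.658
Henderson–Hasselbalch with mole ratio 0.25/0.378: pH = 8.658 + (-0.180)

pH = 8.48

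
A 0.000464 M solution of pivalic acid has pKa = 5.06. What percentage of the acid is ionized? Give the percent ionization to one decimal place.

(CH3)3CCOOH ⇌ (CH3)3CCOO- + H+; let x = [H+] at equilibrium.
Ka = 10^(−5.06) = 8.71 × 10^-6
Solve x² + 8.71e-06x − 4.04e-09 = 0 → x = 5.94 × 10^-5 M
Fraction ionized = 5.94 × 10^-5 / 0.000464 = 0.1280 → 12.8%

12.8%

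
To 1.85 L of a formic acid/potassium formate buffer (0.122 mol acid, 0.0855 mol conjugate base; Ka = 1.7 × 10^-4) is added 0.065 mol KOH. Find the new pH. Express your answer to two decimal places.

OH- converts HCOOH to HCOO-: HCOOH → 0.057 mol, HCOO- → 0.151 mol.
pKa = −log(1.7 × 10^-4) = 3.770
Henderson–Hasselbalch with mole ratio 0.151/0.057: pH = 3.770 + (+0.423)

pH = 4.19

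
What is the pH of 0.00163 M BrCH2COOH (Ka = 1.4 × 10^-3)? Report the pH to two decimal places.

BrCH2COOH ⇌ BrCH2COO- + H+
Let x = [H+] at equilibrium. Ka = x²/(0.00163 − x).
The 5% rule fails; solving x² + Ka·x − Ka·C₀ = 0 exactly:
x = (−Ka + √(Ka² + 4·Ka·C₀))/2 = 9.65 × 10^-4 M
pH = −log(9.65 × 10^-4) = 3.02

pH = 3.02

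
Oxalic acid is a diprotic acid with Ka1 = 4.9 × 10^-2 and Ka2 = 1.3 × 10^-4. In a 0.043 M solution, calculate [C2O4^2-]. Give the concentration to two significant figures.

First ionization gives [H+] ≈ [HC2O4-] = 2.75 × 10^-2 M.
Second step: Ka2 = [H+][C2O4^2-]/[HC2O4-] ≈ [C2O4^2-] (since [H+] ≈ [HC2O4-]).
So [C2O4^2-] ≈ Ka2.

1.3 × 10^-4 M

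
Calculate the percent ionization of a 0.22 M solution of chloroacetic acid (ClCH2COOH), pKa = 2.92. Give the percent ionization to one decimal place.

ClCH2COOH ⇌ ClCH2COO- + H+; let x = [H+] at equilibrium.
Ka = 10^(−2.92) = 1.20 × 10^-3
Ka = x²/(C₀ − x); solving the quadratic gives x = 1.57 × 10^-2 M.
% ionization = x/C₀ × 100% = 1.57 × 10^-2/0.22 × 100% = 7.1%

7.1%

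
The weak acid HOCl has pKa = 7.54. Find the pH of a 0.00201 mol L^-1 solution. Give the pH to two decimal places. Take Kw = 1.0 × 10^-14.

pH = 5.12

HOCl ⇌ OCl- + H+
Ka = 10^(−7.54) = 2.88 × 10^-8
Ka = x²/(0.00201 − x) = 2.88 × 10^-8
Assume x ≪ 0.00201: x ≈ √(2.88 × 10^-8 × 0.00201) = 7.61 × 10^-6 M
Check: 0.38% ionized — well under 5%, approximation valid.
pH = −log[H+] = −log(7.61 × 10^-6) = 5.12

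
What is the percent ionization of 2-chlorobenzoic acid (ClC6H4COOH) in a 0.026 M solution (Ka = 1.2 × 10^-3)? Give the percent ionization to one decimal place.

ClC6H4COOH ⇌ ClC6H4COO- + H+; let x = [H+] at equilibrium.
Solve x² + 0.0012x − 3.12e-05 = 0 → x = 5.02 × 10^-3 M
Fraction ionized = 5.02 × 10^-3 / 0.026 = 0.1931 → 19.3%

19.3%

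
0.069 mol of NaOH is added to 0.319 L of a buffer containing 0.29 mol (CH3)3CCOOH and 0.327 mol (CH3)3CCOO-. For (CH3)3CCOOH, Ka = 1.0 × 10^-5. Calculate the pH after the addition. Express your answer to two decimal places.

OH- converts (CH3)3CCOOH to (CH3)3CCOO-: (CH3)3CCOOH → 0.221 mol, (CH3)3CCOO- → 0.396 mol.
pKa = −log(1.0 × 10^-5) = 5.000
Henderson–Hasselbalch with mole ratio 0.396/0.221: pH = 5.000 + (+0.253)

pH = 5.25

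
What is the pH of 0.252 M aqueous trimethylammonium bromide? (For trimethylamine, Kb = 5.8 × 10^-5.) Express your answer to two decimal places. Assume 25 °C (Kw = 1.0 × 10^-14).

(CH3)3NH+ is the conjugate acid of the weak base (CH3)3N.
Ka = Kw/Kb = 1.0×10^-14 / 5.8 × 10^-5 = 1.72 × 10^-10
From the ICE table, Ka = x²/(0.252 − x) = 1.72 × 10^-10.
Assume x ≪ 0.252: x ≈ √(1.72 × 10^-10 × 0.252) = 6.58 × 10^-6 M
pH = −log(6.58 × 10^-6) = 5.18

pH = 5.18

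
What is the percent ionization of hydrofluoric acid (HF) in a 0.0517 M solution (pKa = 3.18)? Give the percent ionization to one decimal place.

10.7%

HF ⇌ F- + H+; let x = [H+] at equilibrium.
Ka = 10^(−3.18) = 6.61 × 10^-4
Solve x² + 0.000661x − 3.42e-05 = 0 → x = 5.52 × 10^-3 M
Fraction ionized = 5.52 × 10^-3 / 0.0517 = 0.1068 → 10.7%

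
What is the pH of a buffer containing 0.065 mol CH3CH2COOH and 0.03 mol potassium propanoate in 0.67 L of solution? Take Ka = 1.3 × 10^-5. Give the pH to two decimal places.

pH = 4.55

pKa = −log(1.3 × 10^-5) = 4.886
pH = pKa + log([A⁻]/[HA]) = 4.886 + log(0.03/0.065)
pH = 4.886 + (-0.336) = 4.55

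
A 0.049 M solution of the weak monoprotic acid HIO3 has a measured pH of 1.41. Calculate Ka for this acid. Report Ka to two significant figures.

Ka = 1.5 × 10^-1

[H+] = 10^(-1.41) = 3.89 × 10^-2 M
At equilibrium [HA] = 0.049 − 3.89 × 10^-2 = 1.01 × 10^-2 M
Ka = [H+][A-]/[HA] = (3.89 × 10^-2)² / 1.01 × 10^-2 = 1.5 × 10^-1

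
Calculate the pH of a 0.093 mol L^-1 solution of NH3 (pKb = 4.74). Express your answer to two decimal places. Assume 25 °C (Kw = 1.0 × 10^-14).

pH = 11.11

NH3 + H2O ⇌ NH4+ + OH-
Kb = 10^(−4.74) = 1.82 × 10^-5
From the ICE table, Kb = [OH-]²/(0.093 − [OH-]) = 1.82 × 10^-5.
Since Kb ≪ C₀, [OH-] ≈ √(Kb·C₀) = 1.30 × 10^-3 M.
([OH-]/C₀ = 1.4% < 5%, so the approximation holds.)
pOH = 2.89, so pH = 14.00 − pOH = 11.11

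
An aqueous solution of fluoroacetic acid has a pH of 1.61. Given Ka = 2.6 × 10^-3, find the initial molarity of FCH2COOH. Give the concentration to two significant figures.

[H+] = 10^(-1.61) = 2.45 × 10^-2 M = x
Ka = x²/(C₀ − x) ⇒ C₀ = x + x²/Ka
C₀ = 2.45 × 10^-2 + (2.45 × 10^-2)²/(2.6 × 10^-3) = 2.55 × 10^-1 M

C₀ = 2.6 × 10^-1 M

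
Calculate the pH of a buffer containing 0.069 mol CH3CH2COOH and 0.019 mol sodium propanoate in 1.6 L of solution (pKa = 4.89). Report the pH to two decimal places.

pH = pKa + log([A⁻]/[HA]) = 4.89 + log(0.019/0.069)
pH = 4.89 + (-0.560) = 4.33

pH = 4.33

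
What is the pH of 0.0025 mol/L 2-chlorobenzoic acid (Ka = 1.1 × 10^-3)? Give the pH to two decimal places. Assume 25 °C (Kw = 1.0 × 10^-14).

ClC6H4COOH ⇌ ClC6H4COO- + H+
From the ICE table, Ka = [H+]²/(0.0025 − [H+]) = 1.1 × 10^-3.
[H+] is not negligible relative to C₀; solve [H+]² + 0.0011·[H+] − 2.75e-06 = 0.
[H+] = [−0.0011 + √(0.0011² + 1.1e-05)]/2 = 1.20 × 10^-3 M
pH = −log[H+] = −log(1.20 × 10^-3) = 2.92

pH = 2.92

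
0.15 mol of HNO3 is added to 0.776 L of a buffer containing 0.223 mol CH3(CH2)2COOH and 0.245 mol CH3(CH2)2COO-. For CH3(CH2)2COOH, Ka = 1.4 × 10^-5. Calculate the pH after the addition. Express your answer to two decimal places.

pH = 4.26

Added H+ converts CH3(CH2)2COO- to CH3(CH2)2COOH: CH3(CH2)2COOH → 0.373 mol, CH3(CH2)2COO- → 0.095 mol.
pKa = −log(1.4 × 10^-5) = 4.854
pH = pKa + log([A⁻]/[HA]) = 4.854 + log(0.095/0.373) = 4.854 -0.594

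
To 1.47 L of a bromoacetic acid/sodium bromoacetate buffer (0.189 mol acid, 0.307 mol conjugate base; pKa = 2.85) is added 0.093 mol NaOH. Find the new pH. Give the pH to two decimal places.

After neutralization: n(BrCH2COOH) = 0.096 mol, n(BrCH2COO-) = 0.4 mol.
pH = pKa + log(n_BrCH2COO-/n_BrCH2COOH) = 2.85 + log(0.4/0.096) = 2.85 + (+0.620)

pH = 3.47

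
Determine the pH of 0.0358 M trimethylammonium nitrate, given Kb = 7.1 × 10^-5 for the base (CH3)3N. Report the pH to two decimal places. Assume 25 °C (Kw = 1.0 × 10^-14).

(CH3)3NH+ is the conjugate acid of the weak base (CH3)3N.
Ka = Kw/Kb = 1.0×10^-14 / 7.1 × 10^-5 = 1.41 × 10^-10
Ka = [H+]²/(0.0358 − [H+]) = 1.41 × 10^-10
Assume [H+] ≪ 0.0358: [H+] ≈ √(1.41 × 10^-10 × 0.0358) = 2.25 × 10^-6 M
pH = −log(2.25 × 10^-6) = 5.65

pH = 5.65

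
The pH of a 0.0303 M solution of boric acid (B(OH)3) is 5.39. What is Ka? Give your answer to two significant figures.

[H+] = 10^(-5.39) = 4.07 × 10^-6 M
At equilibrium [HA] = 0.0303 − 4.07 × 10^-6 = 3.03 × 10^-2 M
Ka = [H+][A-]/[HA] = (4.07 × 10^-6)² / 3.03 × 10^-2 = 5.5 × 10^-10

Ka = 5.5 × 10^-10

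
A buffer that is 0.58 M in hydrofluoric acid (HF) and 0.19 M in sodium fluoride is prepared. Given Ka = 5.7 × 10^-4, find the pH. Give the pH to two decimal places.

pH = 2.76

pKa = −log(5.7 × 10^-4) = 3.244
pH = pKa + log([A⁻]/[HA]) = 3.244 + log(0.19/0.58)
pH = 3.244 + (-0.485) = 2.76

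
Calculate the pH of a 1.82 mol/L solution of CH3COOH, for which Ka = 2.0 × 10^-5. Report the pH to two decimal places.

CH3COOH ⇌ CH3COO- + H+
Ka = x²/(1.82 − x) = 2.0 × 10^-5
Since Ka ≪ C₀, x ≈ √(Ka·C₀) = 6.03 × 10^-3 M.
(x/C₀ = 0.33% < 5%, so the approximation holds.)
pH = −log[H+] = −log(6.03 × 10^-3) = 2.22

pH = 2.22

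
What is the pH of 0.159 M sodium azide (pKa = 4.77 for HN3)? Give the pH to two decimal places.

pH = 8.99

N3- is the conjugate base of the weak acid HN3.
Ka = 10^(−4.77) = 1.70 × 10^-5
Kb = Kw/Ka = 1.0×10^-14 / 1.70 × 10^-5 = 5.88 × 10^-10
Let x = [OH-] at equilibrium. Kb = x²/(0.159 − x).
Neglecting x in the denominator: x = √(5.88 × 10^-10 × 0.159) = 9.67 × 10^-6 M
pOH = −log(9.67 × 10^-6) = 5.01; pH = 14.00 − 5.01 = 8.99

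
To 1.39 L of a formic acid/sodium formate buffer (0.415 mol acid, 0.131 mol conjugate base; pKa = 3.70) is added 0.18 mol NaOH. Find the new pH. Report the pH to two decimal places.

After neutralization: n(HCOOH) = 0.235 mol, n(HCOO-) = 0.311 mol.
Henderson–Hasselbalch with mole ratio 0.311/0.235: pH = 3.70 + (+0.122)

pH = 3.82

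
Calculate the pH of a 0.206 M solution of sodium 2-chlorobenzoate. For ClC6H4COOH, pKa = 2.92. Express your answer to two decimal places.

ClC6H4COO- is the conjugate base of the weak acid ClC6H4COOH.
Ka = 10^(−2.92) = 1.20 × 10^-3
Kb = Kw/Ka = 1.0×10^-14 / 1.20 × 10^-3 = 8.33 × 10^-12
Kb = x²/(0.206 − x) = 8.33 × 10^-12
Neglecting x in the denominator: x = √(8.33 × 10^-12 × 0.206) = 1.31 × 10^-6 M
Check: 0.00064% ionized — well under 5%, approximation valid.
pOH = −log(1.31 × 10^-6) = 5.88; pH = 14.00 − 5.88 = 8.12

pH = 8.12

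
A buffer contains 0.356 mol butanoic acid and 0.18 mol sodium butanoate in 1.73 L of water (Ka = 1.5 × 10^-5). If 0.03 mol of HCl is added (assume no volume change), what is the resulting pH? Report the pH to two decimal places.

Added H+ converts CH3(CH2)2COO- to CH3(CH2)2COOH: CH3(CH2)2COOH → 0.386 mol, CH3(CH2)2COO- → 0.15 mol.
pKa = −log(1.5 × 10^-5) = 4.824
Henderson–Hasselbalch with mole ratio 0.15/0.386: pH = 4.824 + (-0.410)

pH = 4.41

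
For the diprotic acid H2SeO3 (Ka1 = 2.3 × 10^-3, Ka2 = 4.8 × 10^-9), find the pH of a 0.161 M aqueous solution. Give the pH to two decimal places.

Ka1 ≫ Ka2, so treat the first dissociation as the only significant source of H+.
Ka1 = x²/(0.161 − x) = 2.3 × 10^-3
Solving the quadratic: x = (−Ka1 + √(Ka1² + 4·Ka1·C₀))/2 = 1.81 × 10^-2 M
pH = −log(1.81 × 10^-2) = 1.74

pH = 1.74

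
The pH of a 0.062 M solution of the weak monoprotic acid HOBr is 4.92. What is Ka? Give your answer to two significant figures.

[H+] = 10^(-4.92) = 1.20 × 10^-5 M
At equilibrium [HA] = 0.062 − 1.20 × 10^-5 = 6.20 × 10^-2 M
Ka = [H+][A-]/[HA] = (1.20 × 10^-5)² / 6.20 × 10^-2 = 2.3 × 10^-9

Ka = 2.3 × 10^-9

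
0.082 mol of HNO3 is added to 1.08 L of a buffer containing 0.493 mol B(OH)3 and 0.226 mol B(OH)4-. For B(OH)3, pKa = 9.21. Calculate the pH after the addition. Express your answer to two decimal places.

pH = 8.61

Added H+ converts B(OH)4- to B(OH)3: B(OH)3 → 0.575 mol, B(OH)4- → 0.144 mol.
Henderson–Hasselbalch with mole ratio 0.144/0.575: pH = 9.21 + (-0.601)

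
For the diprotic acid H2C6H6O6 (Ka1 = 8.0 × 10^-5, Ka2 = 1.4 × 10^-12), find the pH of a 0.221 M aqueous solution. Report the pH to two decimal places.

pH = 2.38

Ka1 ≫ Ka2, so treat the first dissociation as the only significant source of H+.
Ka1 = x²/(0.221 − x) = 8.0 × 10^-5
x ≈ √(8.0 × 10^-5 × 0.221) = 4.20 × 10^-3 M
pH = −log(4.20 × 10^-3) = 2.38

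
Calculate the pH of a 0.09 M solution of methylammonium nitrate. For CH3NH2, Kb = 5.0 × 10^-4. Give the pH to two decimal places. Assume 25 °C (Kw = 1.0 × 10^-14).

pH = 5.87

CH3NH3+ is the conjugate acid of the weak base CH3NH2.
Ka = Kw/Kb = 1.0×10^-14 / 5.0 × 10^-4 = 2.00 × 10^-11
Ka = x²/(0.09 − x) = 2.00 × 10^-11
Assume x ≪ 0.09: x ≈ √(2.00 × 10^-11 × 0.09) = 1.34 × 10^-6 M
Check: 0.0015% ionized — well under 5%, approximation valid.
pH = −log(1.34 × 10^-6) = 5.87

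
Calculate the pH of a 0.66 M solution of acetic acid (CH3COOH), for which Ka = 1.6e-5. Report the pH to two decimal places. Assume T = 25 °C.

pH = 2.49

CH3COOH ⇌ CH3COO- + H+
Ka = x²/(0.66 − x) = 1.6 × 10^-5
Since Ka ≪ C₀, x ≈ √(Ka·C₀) = 3.25 × 10^-3 M.
pH = −log[H+] = −log(3.25 × 10^-3) = 2.49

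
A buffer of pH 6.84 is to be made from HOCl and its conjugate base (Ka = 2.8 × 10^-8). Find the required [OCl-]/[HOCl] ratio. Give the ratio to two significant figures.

ratio = 0.19

pKa = -log(2.8 × 10^-8) = 7.553
pH = pKa + log(r) ⇒ log(r) = 6.84 − 7.553 = -0.713
r = [OCl-]/[HOCl] = 10^(-0.713) = 0.194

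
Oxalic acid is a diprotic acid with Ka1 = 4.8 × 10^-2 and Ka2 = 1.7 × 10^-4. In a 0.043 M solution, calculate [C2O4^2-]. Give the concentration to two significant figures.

1.7 × 10^-4 M

First ionization gives [H+] ≈ [HC2O4-] = 2.74 × 10^-2 M.
Second step: Ka2 = [H+][C2O4^2-]/[HC2O4-] ≈ [C2O4^2-] (since [H+] ≈ [HC2O4-]).
So [C2O4^2-] ≈ Ka2.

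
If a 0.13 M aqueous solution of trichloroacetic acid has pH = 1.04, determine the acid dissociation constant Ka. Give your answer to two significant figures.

Ka = 2.1 × 10^-1

[H+] = 10^(-1.04) = 9.12 × 10^-2 M
At equilibrium [HA] = 0.13 − 9.12 × 10^-2 = 3.88 × 10^-2 M
Ka = [H+][A-]/[HA] = (9.12 × 10^-2)² / 3.88 × 10^-2 = 2.1 × 10^-1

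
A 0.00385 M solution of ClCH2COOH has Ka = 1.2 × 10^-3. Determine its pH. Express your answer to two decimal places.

ClCH2COOH ⇌ ClCH2COO- + H+
From the ICE table, Ka = x²/(0.00385 − x) = 1.2 × 10^-3.
The 5% rule fails; solving x² + Ka·x − Ka·C₀ = 0 exactly:
x = [−0.0012 + √(0.0012² + 1.85e-05)]/2 = 1.63 × 10^-3 M
pH = −log[H+] = −log(1.63 × 10^-3) = 2.79

pH = 2.79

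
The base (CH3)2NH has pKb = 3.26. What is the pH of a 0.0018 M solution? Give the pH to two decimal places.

pH = 10.88

(CH3)2NH + H2O ⇌ (CH3)2NH2+ + OH-
Kb = 10^(−3.26) = 5.50 × 10^-4
From the ICE table, Kb = [OH-]²/(0.0018 − [OH-]) = 5.50 × 10^-4.
[OH-] is not negligible relative to C₀; solve [OH-]² + 0.00055·[OH-] − 9.9e-07 = 0.
[OH-] = (−Kb + √(Kb² + 4·Kb·C₀))/2 = 7.57 × 10^-4 M
pOH = −log(7.57 × 10^-4) = 3.12; pH = 14.00 − 3.12 = 10.88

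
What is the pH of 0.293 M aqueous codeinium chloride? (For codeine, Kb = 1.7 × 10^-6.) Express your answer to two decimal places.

C18H22NO3+ is the conjugate acid of the weak base C18H21NO3.
Ka = Kw/Kb = 1.0×10^-14 / 1.7 × 10^-6 = 5.88 × 10^-9
Ka = x²/(0.293 − x) = 5.88 × 10^-9
Neglecting x in the denominator: x = √(5.88 × 10^-9 × 0.293) = 4.15 × 10^-5 M
pH = −log(4.15 × 10^-5) = 4.38

pH = 4.38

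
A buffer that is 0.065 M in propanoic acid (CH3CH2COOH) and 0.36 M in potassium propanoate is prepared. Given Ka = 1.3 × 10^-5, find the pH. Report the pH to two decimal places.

pKa = −log(1.3 × 10^-5) = 4.886
Henderson–Hasselbalch: pH = pKa + log([CH3CH2COO-]/[CH3CH2COOH]) = 4.886 + log(0.36/0.065)
pH = 4.886 + (+0.743) = 5.63

pH = 5.63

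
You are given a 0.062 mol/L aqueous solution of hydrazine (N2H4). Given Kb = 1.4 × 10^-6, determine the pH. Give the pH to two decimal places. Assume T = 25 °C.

pH = 10.47

N2H4 + H2O ⇌ N2H5+ + OH-
Kb = x²/(0.062 − x) = 1.4 × 10^-6
Since Kb ≪ C₀, x ≈ √(Kb·C₀) = 2.95 × 10^-4 M.
pOH = 3.53, so pH = 14.00 − pOH = 10.47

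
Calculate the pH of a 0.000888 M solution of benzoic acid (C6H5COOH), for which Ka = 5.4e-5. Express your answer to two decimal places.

C6H5COOH ⇌ C6H5COO- + H+
From the ICE table, Ka = [H+]²/(0.000888 − [H+]) = 5.4 × 10^-5.
Here C₀/Ka ≈ 16.4, so the small-[H+] approximation fails. Use the quadratic:
[H+] = [−5.4e-05 + √(5.4e-05² + 1.92e-07)]/2 = 1.94 × 10^-4 M
pH = −log(1.94 × 10^-4) = 3.71

pH = 3.71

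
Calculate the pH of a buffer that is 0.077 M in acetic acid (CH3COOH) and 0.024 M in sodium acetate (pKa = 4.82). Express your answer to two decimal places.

pH = 4.31

pH = pKa + log([A⁻]/[HA]) = 4.82 + log(0.024/0.077)
pH = 4.82 + (-0.506) = 4.31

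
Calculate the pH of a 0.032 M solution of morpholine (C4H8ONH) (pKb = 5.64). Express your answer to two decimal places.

pH = 10.43

C4H8ONH + H2O ⇌ C4H8ONH2+ + OH-
Kb = 10^(−5.64) = 2.29 × 10^-6
From the ICE table, Kb = [OH-]²/(0.032 − [OH-]) = 2.29 × 10^-6.
Neglecting [OH-] in the denominator: [OH-] = √(2.29 × 10^-6 × 0.032) = 2.71 × 10^-4 M
Check: 0.85% ionized — well under 5%, approximation valid.
pOH = −log(2.71 × 10^-4) = 3.57; pH = 14.00 − 3.57 = 10.43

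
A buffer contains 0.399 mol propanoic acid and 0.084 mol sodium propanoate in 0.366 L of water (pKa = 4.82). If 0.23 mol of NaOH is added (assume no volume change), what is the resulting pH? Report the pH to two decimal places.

After neutralization: n(CH3CH2COOH) = 0.169 mol, n(CH3CH2COO-) = 0.314 mol.
pH = pKa + log(n_CH3CH2COO-/n_CH3CH2COOH) = 4.82 + log(0.314/0.169) = 4.82 + (+0.269)

pH = 5.09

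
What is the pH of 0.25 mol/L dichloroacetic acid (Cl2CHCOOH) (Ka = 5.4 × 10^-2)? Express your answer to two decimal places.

pH = 1.03

Cl2CHCOOH ⇌ Cl2CHCOO- + H+
Ka = [H+]²/(0.25 − [H+]) = 5.4 × 10^-2
The 5% rule fails; solving [H+]² + Ka·[H+] − Ka·C₀ = 0 exactly:
[H+] = (−Ka + √(Ka² + 4·Ka·C₀))/2 = 9.23 × 10^-2 M
pH = −log[H+] = −log(9.23 × 10^-2) = 1.03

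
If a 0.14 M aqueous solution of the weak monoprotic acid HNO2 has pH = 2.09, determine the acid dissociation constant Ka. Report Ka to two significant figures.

[H+] = 10^(-2.09) = 8.13 × 10^-3 M
At equilibrium [HA] = 0.14 − 8.13 × 10^-3 = 1.32 × 10^-1 M
Ka = [H+][A-]/[HA] = (8.13 × 10^-3)² / 1.32 × 10^-1 = 5.0 × 10^-4

Ka = 5.0 × 10^-4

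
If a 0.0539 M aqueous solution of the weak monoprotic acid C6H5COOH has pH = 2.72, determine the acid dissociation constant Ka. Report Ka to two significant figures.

[H+] = 10^(-2.72) = 1.91 × 10^-3 M
At equilibrium [HA] = 0.0539 − 1.91 × 10^-3 = 5.20 × 10^-2 M
Ka = [H+][A-]/[HA] = (1.91 × 10^-3)² / 5.20 × 10^-2 = 7.0 × 10^-5

Ka = 7.0 × 10^-5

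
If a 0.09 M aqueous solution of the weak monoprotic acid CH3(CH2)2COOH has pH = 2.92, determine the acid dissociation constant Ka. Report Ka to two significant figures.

Ka = 1.6 × 10^-5

[H+] = 10^(-2.92) = 1.20 × 10^-3 M
At equilibrium [HA] = 0.09 − 1.20 × 10^-3 = 8.88 × 10^-2 M
Ka = [H+][A-]/[HA] = (1.20 × 10^-3)² / 8.88 × 10^-2 = 1.6 × 10^-5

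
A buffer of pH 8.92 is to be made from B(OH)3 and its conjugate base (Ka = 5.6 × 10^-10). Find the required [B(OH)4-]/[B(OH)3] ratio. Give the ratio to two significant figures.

pKa = -log(5.6 × 10^-10) = 9.252
pH = pKa + log(r) ⇒ log(r) = 8.92 − 9.252 = -0.332
r = [B(OH)4-]/[B(OH)3] = 10^(-0.332) = 0.466

ratio = 0.47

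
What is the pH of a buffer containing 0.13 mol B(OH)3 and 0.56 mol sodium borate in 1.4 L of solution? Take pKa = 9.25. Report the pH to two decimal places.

pH = 9.88

Using pH = pKa + log([base]/[acid]) with [base]/[acid] = 0.56/0.13:
pH = 9.25 + (+0.634) = 9.88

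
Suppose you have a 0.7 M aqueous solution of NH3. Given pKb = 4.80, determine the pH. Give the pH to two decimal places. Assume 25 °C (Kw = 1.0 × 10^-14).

pH = 11.52

NH3 + H2O ⇌ NH4+ + OH-
Kb = 10^(−4.80) = 1.58 × 10^-5
From the ICE table, Kb = [OH-]²/(0.7 − [OH-]) = 1.58 × 10^-5.
Since Kb ≪ C₀, [OH-] ≈ √(Kb·C₀) = 3.33 × 10^-3 M.
pOH = 2.48, so pH = 14.00 − pOH = 11.52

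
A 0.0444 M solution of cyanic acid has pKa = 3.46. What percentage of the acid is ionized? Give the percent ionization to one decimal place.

HOCN ⇌ OCN- + H+; let x = [H+] at equilibrium.
Ka = 10^(−3.46) = 3.47 × 10^-4
Solve x² + 0.000347x − 1.54e-05 = 0 → x = 3.76 × 10^-3 M
% ionization = x/C₀ × 100% = 3.76 × 10^-3/0.0444 × 100% = 8.5%

8.5%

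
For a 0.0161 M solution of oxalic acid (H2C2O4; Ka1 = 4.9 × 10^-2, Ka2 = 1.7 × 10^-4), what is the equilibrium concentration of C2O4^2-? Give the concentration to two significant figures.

First ionization gives [H+] ≈ [HC2O4-] = 1.28 × 10^-2 M.
Second step: Ka2 = [H+][C2O4^2-]/[HC2O4-] ≈ [C2O4^2-] (since [H+] ≈ [HC2O4-]).
So [C2O4^2-] ≈ Ka2.

1.7 × 10^-4 M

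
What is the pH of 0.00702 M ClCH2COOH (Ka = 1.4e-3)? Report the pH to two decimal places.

ClCH2COOH ⇌ ClCH2COO- + H+
From the ICE table, Ka = [H+]²/(0.00702 − [H+]) = 1.4 × 10^-3.
Here C₀/Ka ≈ 5.01, so the small-[H+] approximation fails. Use the quadratic:
[H+] = (−Ka + √(Ka² + 4·Ka·C₀))/2 = 2.51 × 10^-3 M
pH = −log(2.51 × 10^-3) = 2.60

pH = 2.60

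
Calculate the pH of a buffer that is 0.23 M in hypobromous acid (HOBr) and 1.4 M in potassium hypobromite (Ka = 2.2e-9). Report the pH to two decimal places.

pKa = −log(2.2 × 10^-9) = 8.658
Using pH = pKa + log([base]/[acid]) with [base]/[acid] = 1.4/0.23:
pH = 8.658 + (+0.784) = 9.44

pH = 9.44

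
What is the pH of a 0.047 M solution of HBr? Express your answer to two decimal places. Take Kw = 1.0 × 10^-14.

HBr is a strong acid and dissociates completely, so [H+] = 0.047 M.
pH = -log(0.047) = 1.33

pH = 1.33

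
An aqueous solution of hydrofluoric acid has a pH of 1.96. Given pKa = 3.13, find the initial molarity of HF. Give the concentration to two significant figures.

C₀ = 1.7 × 10^-1 M

[H+] = 10^(-1.96) = 1.10 × 10^-2 M = x
Ka = 10^(−3.13) = 7.41 × 10^-4
Ka = x²/(C₀ − x) ⇒ C₀ = x + x²/Ka
C₀ = 1.10 × 10^-2 + (1.10 × 10^-2)²/(7.41 × 10^-4) = 1.74 × 10^-1 M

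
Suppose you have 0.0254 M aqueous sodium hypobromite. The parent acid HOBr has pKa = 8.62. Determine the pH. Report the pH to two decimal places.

pH = 10.51

OBr- is the conjugate base of the weak acid HOBr.
Ka = 10^(−8.62) = 2.40 × 10^-9
Kb = Kw/Ka = 1.0×10^-14 / 2.40 × 10^-9 = 4.17 × 10^-6
Kb = x²/(0.0254 − x) = 4.17 × 10^-6
Assume x ≪ 0.0254: x ≈ √(4.17 × 10^-6 × 0.0254) = 3.25 × 10^-4 M
Check: 1.3% ionized — well under 5%, approximation valid.
pOH = 3.49, so pH = 14.00 − pOH = 10.51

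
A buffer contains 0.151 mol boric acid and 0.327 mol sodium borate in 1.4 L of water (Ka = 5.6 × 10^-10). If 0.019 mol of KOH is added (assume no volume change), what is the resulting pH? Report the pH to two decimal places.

pH = 9.67

OH- converts B(OH)3 to B(OH)4-: B(OH)3 → 0.132 mol, B(OH)4- → 0.346 mol.
pKa = −log(5.6 × 10^-10) = 9.252
pH = pKa + log([A⁻]/[HA]) = 9.252 + log(0.346/0.132) = 9.252 +0.419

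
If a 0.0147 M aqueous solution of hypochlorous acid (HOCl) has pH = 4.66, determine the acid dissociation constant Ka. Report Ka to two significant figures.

Ka = 3.3 × 10^-8

[H+] = 10^(-4.66) = 2.19 × 10^-5 M
At equilibrium [HA] = 0.0147 − 2.19 × 10^-5 = 1.47 × 10^-2 M
Ka = [H+][A-]/[HA] = (2.19 × 10^-5)² / 1.47 × 10^-2 = 3.3 × 10^-8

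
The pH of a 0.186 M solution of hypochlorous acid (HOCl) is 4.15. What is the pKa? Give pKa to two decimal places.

[H+] = 10^(-4.15) = 7.08 × 10^-5 M
At equilibrium [HA] = 0.186 − 7.08 × 10^-5 = 1.86 × 10^-1 M
Ka = [H+][A-]/[HA] = (7.08 × 10^-5)² / 1.86 × 10^-1 = 2.69 × 10^-8
pKa = -log(2.69 × 10^-8) = 7.57

pKa = 7.57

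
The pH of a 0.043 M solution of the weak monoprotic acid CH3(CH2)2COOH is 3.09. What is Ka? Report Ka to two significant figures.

Ka = 1.6 × 10^-5

[H+] = 10^(-3.09) = 8.13 × 10^-4 M
At equilibrium [HA] = 0.043 − 8.13 × 10^-4 = 4.22 × 10^-2 M
Ka = [H+][A-]/[HA] = (8.13 × 10^-4)² / 4.22 × 10^-2 = 1.6 × 10^-5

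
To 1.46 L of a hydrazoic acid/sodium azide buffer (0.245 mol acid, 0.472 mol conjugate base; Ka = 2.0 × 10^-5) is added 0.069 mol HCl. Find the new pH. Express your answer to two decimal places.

After neutralization: n(HN3) = 0.314 mol, n(N3-) = 0.403 mol.
pKa = −log(2.0 × 10^-5) = 4.699
Henderson–Hasselbalch with mole ratio 0.403/0.314: pH = 4.699 + (+0.108)

pH = 4.81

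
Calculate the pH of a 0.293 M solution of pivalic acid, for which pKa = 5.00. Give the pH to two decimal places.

pH = 2.77

(CH3)3CCOOH ⇌ (CH3)3CCOO- + H+
Ka = 10^(−5.00) = 1.00 × 10^-5
Let x = [H+] at equilibrium. Ka = x²/(0.293 − x).
Assume x ≪ 0.293: x ≈ √(1.00 × 10^-5 × 0.293) = 1.71 × 10^-3 M
(x/C₀ = 0.58% < 5%, so the approximation holds.)
pH = −log(1.71 × 10^-3) = 2.77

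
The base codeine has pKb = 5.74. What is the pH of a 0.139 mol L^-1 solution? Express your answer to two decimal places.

C18H21NO3 + H2O ⇌ C18H22NO3+ + OH-
Kb = 10^(−5.74) = 1.82 × 10^-6
From the ICE table, Kb = x²/(0.139 − x) = 1.82 × 10^-6.
Neglecting x in the denominator: x = √(1.82 × 10^-6 × 0.139) = 5.03 × 10^-4 M
(x/C₀ = 0.36% < 5%, so the approximation holds.)
pOH = 3.30, so pH = 14.00 − pOH = 10.70

pH = 10.70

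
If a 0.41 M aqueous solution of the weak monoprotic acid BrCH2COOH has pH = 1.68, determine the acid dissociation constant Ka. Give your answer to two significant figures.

[H+] = 10^(-1.68) = 2.09 × 10^-2 M
At equilibrium [HA] = 0.41 − 2.09 × 10^-2 = 3.89 × 10^-1 M
Ka = [H+][A-]/[HA] = (2.09 × 10^-2)² / 3.89 × 10^-1 = 1.1 × 10^-3

Ka = 1.1 × 10^-3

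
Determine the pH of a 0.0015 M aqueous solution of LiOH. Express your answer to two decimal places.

LiOH is a strong base; [OH-] = 0.0015 M.
pOH = -log(0.0015) = 2.82
pH = 14.00 - 2.82 = 11.18

pH = 11.18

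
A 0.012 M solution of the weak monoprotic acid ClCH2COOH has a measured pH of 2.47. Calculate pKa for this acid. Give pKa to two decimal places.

[H+] = 10^(-2.47) = 3.39 × 10^-3 M
At equilibrium [HA] = 0.012 − 3.39 × 10^-3 = 8.61 × 10^-3 M
Ka = [H+][A-]/[HA] = (3.39 × 10^-3)² / 8.61 × 10^-3 = 1.33 × 10^-3
pKa = -log(1.33 × 10^-3) = 2.88

pKa = 2.88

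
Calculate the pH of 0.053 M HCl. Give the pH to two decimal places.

pH = 1.28

HCl is a strong acid and dissociates completely, so [H+] = 0.053 M.
pH = -log(0.053) = 1.28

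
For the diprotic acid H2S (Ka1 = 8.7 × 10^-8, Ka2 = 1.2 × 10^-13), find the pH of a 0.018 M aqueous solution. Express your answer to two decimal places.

Ka1 ≫ Ka2, so treat the first dissociation as the only significant source of H+.
Ka1 = x²/(0.018 − x) = 8.7 × 10^-8
x ≈ √(8.7 × 10^-8 × 0.018) = 3.96 × 10^-5 M
pH = −log(3.96 × 10^-5) = 4.40

pH = 4.40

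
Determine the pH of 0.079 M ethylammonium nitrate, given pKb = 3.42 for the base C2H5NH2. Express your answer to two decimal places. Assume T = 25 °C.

pH = 5.84

C2H5NH3+ is the conjugate acid of the weak base C2H5NH2.
Kb = 10^(−3.42) = 3.80 × 10^-4
Ka = Kw/Kb = 1.0×10^-14 / 3.80 × 10^-4 = 2.63 × 10^-11
Let x = [H+] at equilibrium. Ka = x²/(0.079 − x).
Assume x ≪ 0.079: x ≈ √(2.63 × 10^-11 × 0.079) = 1.44 × 10^-6 M
pH = −log[H+] = −log(1.44 × 10^-6) = 5.84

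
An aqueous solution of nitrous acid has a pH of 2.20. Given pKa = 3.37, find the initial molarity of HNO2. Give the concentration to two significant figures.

C₀ = 1.0 × 10^-1 M

[H+] = 10^(-2.20) = 6.31 × 10^-3 M = x
Ka = 10^(−3.37) = 4.27 × 10^-4
Ka = x²/(C₀ − x) ⇒ C₀ = x + x²/Ka
C₀ = 6.31 × 10^-3 + (6.31 × 10^-3)²/(4.27 × 10^-4) = 9.96 × 10^-2 M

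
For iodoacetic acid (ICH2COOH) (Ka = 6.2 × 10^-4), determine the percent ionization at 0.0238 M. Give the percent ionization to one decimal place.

ICH2COOH ⇌ ICH2COO- + H+; let x = [H+] at equilibrium.
Ka = x²/(C₀ − x); solving the quadratic gives x = 3.54 × 10^-3 M.
% ionization = x/C₀ × 100% = 3.54 × 10^-3/0.0238 × 100% = 14.9%

14.9%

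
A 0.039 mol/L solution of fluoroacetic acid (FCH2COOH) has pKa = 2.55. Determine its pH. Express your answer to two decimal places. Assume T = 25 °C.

pH = 2.04

FCH2COOH ⇌ FCH2COO- + H+
Ka = 10^(−2.55) = 2.82 × 10^-3
Ka = [H+]²/(0.039 − [H+]) = 2.82 × 10^-3
[H+] is not negligible relative to C₀; solve [H+]² + 0.00282·[H+] − 0.00011 = 0.
[H+] = [−0.00282 + √(0.00282² + 0.00044)]/2 = 9.17 × 10^-3 M
pH = −log[H+] = −log(9.17 × 10^-3) = 2.04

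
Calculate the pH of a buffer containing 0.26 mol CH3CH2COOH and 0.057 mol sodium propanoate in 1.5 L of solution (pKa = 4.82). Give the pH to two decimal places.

pH = 4.16

pH = pKa + log([A⁻]/[HA]) = 4.82 + log(0.057/0.26)
pH = 4.82 + (-0.659) = 4.16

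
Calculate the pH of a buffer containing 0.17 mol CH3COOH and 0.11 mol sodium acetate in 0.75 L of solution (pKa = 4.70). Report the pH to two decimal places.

pH = pKa + log([A⁻]/[HA]) = 4.70 + log(0.11/0.17)
pH = 4.70 + (-0.189) = 4.51

pH = 4.51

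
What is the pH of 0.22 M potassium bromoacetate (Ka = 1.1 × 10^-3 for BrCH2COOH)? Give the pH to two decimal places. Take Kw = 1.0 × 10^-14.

pH = 8.15

BrCH2COO- is the conjugate base of the weak acid BrCH2COOH.
Kb = Kw/Ka = 1.0×10^-14 / 1.1 × 10^-3 = 9.09 × 10^-12
From the ICE table, Kb = x²/(0.22 − x) = 9.09 × 10^-12.
Assume x ≪ 0.22: x ≈ √(9.09 × 10^-12 × 0.22) = 1.41 × 10^-6 M
Check: 0.00064% ionized — well under 5%, approximation valid.
pOH = −log(1.41 × 10^-6) = 5.85; pH = 14.00 − 5.85 = 8.15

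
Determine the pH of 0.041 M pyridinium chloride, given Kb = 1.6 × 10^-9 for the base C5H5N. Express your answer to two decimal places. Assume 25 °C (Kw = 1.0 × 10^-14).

pH = 3.30

C5H5NH+ is the conjugate acid of the weak base C5H5N.
Ka = Kw/Kb = 1.0×10^-14 / 1.6 × 10^-9 = 6.25 × 10^-6
From the ICE table, Ka = x²/(0.041 − x) = 6.25 × 10^-6.
Assume x ≪ 0.041: x ≈ √(6.25 × 10^-6 × 0.041) = 5.06 × 10^-4 M
Check: 1.2% ionized — well under 5%, approximation valid.
pH = −log(5.06 × 10^-4) = 3.30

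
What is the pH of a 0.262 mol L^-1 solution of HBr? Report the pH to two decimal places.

pH = 0.58

HBr is a strong acid and dissociates completely, so [H+] = 0.262 M.
pH = -log(0.262) = 0.58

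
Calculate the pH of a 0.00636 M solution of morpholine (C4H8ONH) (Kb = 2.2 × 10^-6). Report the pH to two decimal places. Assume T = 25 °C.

C4H8ONH + H2O ⇌ C4H8ONH2+ + OH-
Kb = [OH-]²/(0.00636 − [OH-]) = 2.2 × 10^-6
Assume [OH-] ≪ 0.00636: [OH-] ≈ √(2.2 × 10^-6 × 0.00636) = 1.18 × 10^-4 M
Check: 1.9% ionized — well under 5%, approximation valid.
pOH = 3.93, so pH = 14.00 − pOH = 10.07

pH = 10.07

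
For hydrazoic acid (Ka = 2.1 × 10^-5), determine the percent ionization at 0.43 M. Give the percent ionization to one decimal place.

HN3 ⇌ N3- + H+; let x = [H+] at equilibrium.
x ≈ √(Ka·C₀) = √(2.1 × 10^-5 × 0.43) = 3.00 × 10^-3 M
% ionization = x/C₀ × 100% = 3.00 × 10^-3/0.43 × 100% = 0.7%

0.7%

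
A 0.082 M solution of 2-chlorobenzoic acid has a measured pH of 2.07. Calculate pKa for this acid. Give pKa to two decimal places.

pKa = 3.01

[H+] = 10^(-2.07) = 8.51 × 10^-3 M
At equilibrium [HA] = 0.082 − 8.51 × 10^-3 = 7.35 × 10^-2 M
Ka = [H+][A-]/[HA] = (8.51 × 10^-3)² / 7.35 × 10^-2 = 9.85 × 10^-4
pKa = -log(9.85 × 10^-4) = 3.01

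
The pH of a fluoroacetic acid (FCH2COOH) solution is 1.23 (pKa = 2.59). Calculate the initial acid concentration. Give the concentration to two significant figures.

[H+] = 10^(-1.23) = 5.89 × 10^-2 M = x
Ka = 10^(−2.59) = 2.57 × 10^-3
Ka = x²/(C₀ − x) ⇒ C₀ = x + x²/Ka
C₀ = 5.89 × 10^-2 + (5.89 × 10^-2)²/(2.57 × 10^-3) = 1.41 M

C₀ = 1.4 M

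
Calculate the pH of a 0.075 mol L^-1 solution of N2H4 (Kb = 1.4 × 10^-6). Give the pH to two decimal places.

pH = 10.51

N2H4 + H2O ⇌ N2H5+ + OH-
Let x = [OH-] at equilibrium. Kb = x²/(0.075 − x).
Assume x ≪ 0.075: x ≈ √(1.4 × 10^-6 × 0.075) = 3.24 × 10^-4 M
Check: 0.43% ionized — well under 5%, approximation valid.
pOH = 3.49, so pH = 14.00 − pOH = 10.51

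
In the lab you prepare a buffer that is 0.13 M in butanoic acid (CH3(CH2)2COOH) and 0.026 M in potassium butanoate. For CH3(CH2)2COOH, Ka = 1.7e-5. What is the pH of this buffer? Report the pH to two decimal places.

pH = 4.07

pKa = −log(1.7 × 10^-5) = 4.770
Henderson–Hasselbalch: pH = pKa + log([CH3(CH2)2COO-]/[CH3(CH2)2COOH]) = 4.770 + log(0.026/0.13)
pH = 4.770 + (-0.699) = 4.07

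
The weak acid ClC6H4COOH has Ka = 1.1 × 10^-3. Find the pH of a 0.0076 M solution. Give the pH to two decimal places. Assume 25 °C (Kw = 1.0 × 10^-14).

ClC6H4COOH ⇌ ClC6H4COO- + H+
From the ICE table, Ka = x²/(0.0076 − x) = 1.1 × 10^-3.
x is not negligible relative to C₀; solve x² + 0.0011·x − 8.36e-06 = 0.
x = [−0.0011 + √(0.0011² + 3.34e-05)]/2 = 2.39 × 10^-3 M
pH = −log(2.39 × 10^-3) = 2.62

pH = 2.62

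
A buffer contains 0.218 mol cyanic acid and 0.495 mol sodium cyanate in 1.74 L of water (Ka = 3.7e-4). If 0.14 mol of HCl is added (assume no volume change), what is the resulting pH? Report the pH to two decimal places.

Added H+ converts OCN- to HOCN: HOCN → 0.358 mol, OCN- → 0.355 mol.
pKa = −log(3.7 × 10^-4) = 3.432
pH = pKa + log(n_OCN-/n_HOCN) = 3.432 + log(0.355/0.358) = 3.432 + (-0.004)

pH = 3.43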